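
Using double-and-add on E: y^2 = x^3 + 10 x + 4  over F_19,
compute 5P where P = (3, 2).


k = 5 = 101_2 (binary, LSB first: 101)
Double-and-add from P = (3, 2):
  bit 0 = 1: acc = O + (3, 2) = (3, 2)
  bit 1 = 0: acc unchanged = (3, 2)
  bit 2 = 1: acc = (3, 2) + (11, 18) = (9, 5)

5P = (9, 5)


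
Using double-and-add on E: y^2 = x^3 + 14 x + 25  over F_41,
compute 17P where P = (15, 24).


k = 17 = 10001_2 (binary, LSB first: 10001)
Double-and-add from P = (15, 24):
  bit 0 = 1: acc = O + (15, 24) = (15, 24)
  bit 1 = 0: acc unchanged = (15, 24)
  bit 2 = 0: acc unchanged = (15, 24)
  bit 3 = 0: acc unchanged = (15, 24)
  bit 4 = 1: acc = (15, 24) + (20, 8) = (31, 19)

17P = (31, 19)


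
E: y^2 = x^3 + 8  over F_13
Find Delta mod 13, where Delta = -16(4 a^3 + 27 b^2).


4 a^3 + 27 b^2 = 4*0^3 + 27*8^2 = 0 + 1728 = 1728
Delta = -16 * (1728) = -27648
Delta mod 13 = 3

Delta = 3 (mod 13)


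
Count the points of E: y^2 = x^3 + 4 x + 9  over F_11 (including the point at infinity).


For each x in F_11, count y with y^2 = x^3 + 4 x + 9 mod 11:
  x = 0: RHS = 9, y in [3, 8]  -> 2 point(s)
  x = 1: RHS = 3, y in [5, 6]  -> 2 point(s)
  x = 2: RHS = 3, y in [5, 6]  -> 2 point(s)
  x = 3: RHS = 4, y in [2, 9]  -> 2 point(s)
  x = 4: RHS = 1, y in [1, 10]  -> 2 point(s)
  x = 5: RHS = 0, y in [0]  -> 1 point(s)
  x = 8: RHS = 3, y in [5, 6]  -> 2 point(s)
  x = 9: RHS = 4, y in [2, 9]  -> 2 point(s)
  x = 10: RHS = 4, y in [2, 9]  -> 2 point(s)
Affine points: 17. Add the point at infinity: total = 18.

#E(F_11) = 18


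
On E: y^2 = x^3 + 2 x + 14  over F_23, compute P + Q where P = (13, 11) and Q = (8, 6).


P != Q, so use the chord formula.
s = (y2 - y1) / (x2 - x1) = (18) / (18) mod 23 = 1
x3 = s^2 - x1 - x2 mod 23 = 1^2 - 13 - 8 = 3
y3 = s (x1 - x3) - y1 mod 23 = 1 * (13 - 3) - 11 = 22

P + Q = (3, 22)


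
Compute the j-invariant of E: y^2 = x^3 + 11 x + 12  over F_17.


Delta = -16(4 a^3 + 27 b^2) mod 17 = 15
-1728 * (4 a)^3 = -1728 * (4*11)^3 mod 17 = 16
j = 16 * 15^(-1) mod 17 = 9

j = 9 (mod 17)


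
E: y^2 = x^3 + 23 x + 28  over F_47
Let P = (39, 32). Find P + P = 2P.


Doubling: s = (3 x1^2 + a) / (2 y1)
s = (3*39^2 + 23) / (2*32) mod 47 = 32
x3 = s^2 - 2 x1 mod 47 = 32^2 - 2*39 = 6
y3 = s (x1 - x3) - y1 mod 47 = 32 * (39 - 6) - 32 = 37

2P = (6, 37)


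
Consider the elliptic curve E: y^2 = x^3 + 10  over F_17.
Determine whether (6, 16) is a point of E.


Check whether y^2 = x^3 + 0 x + 10 (mod 17) for (x, y) = (6, 16).
LHS: y^2 = 16^2 mod 17 = 1
RHS: x^3 + 0 x + 10 = 6^3 + 0*6 + 10 mod 17 = 5
LHS != RHS

No, not on the curve


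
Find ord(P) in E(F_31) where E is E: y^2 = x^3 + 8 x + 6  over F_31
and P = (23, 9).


Compute successive multiples of P until we hit O:
  1P = (23, 9)
  2P = (30, 20)
  3P = (14, 14)
  4P = (10, 1)
  5P = (7, 8)
  6P = (5, 27)
  7P = (4, 3)
  8P = (12, 1)
  ... (continuing to 25P)
  25P = O

ord(P) = 25


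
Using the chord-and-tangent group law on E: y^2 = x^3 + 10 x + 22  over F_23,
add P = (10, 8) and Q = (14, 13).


P != Q, so use the chord formula.
s = (y2 - y1) / (x2 - x1) = (5) / (4) mod 23 = 7
x3 = s^2 - x1 - x2 mod 23 = 7^2 - 10 - 14 = 2
y3 = s (x1 - x3) - y1 mod 23 = 7 * (10 - 2) - 8 = 2

P + Q = (2, 2)


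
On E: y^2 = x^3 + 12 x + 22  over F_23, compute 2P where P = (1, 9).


Doubling: s = (3 x1^2 + a) / (2 y1)
s = (3*1^2 + 12) / (2*9) mod 23 = 20
x3 = s^2 - 2 x1 mod 23 = 20^2 - 2*1 = 7
y3 = s (x1 - x3) - y1 mod 23 = 20 * (1 - 7) - 9 = 9

2P = (7, 9)


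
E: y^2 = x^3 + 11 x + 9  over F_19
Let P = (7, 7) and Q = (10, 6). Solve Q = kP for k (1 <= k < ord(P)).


Enumerate multiples of P until we hit Q = (10, 6):
  1P = (7, 7)
  2P = (11, 13)
  3P = (8, 1)
  4P = (2, 1)
  5P = (16, 5)
  6P = (12, 11)
  7P = (9, 18)
  8P = (0, 3)
  9P = (10, 13)
  10P = (6, 14)
  11P = (17, 6)
  12P = (18, 15)
  13P = (14, 0)
  14P = (18, 4)
  15P = (17, 13)
  16P = (6, 5)
  17P = (10, 6)
Match found at i = 17.

k = 17


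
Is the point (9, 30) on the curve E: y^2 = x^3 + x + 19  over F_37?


Check whether y^2 = x^3 + 1 x + 19 (mod 37) for (x, y) = (9, 30).
LHS: y^2 = 30^2 mod 37 = 12
RHS: x^3 + 1 x + 19 = 9^3 + 1*9 + 19 mod 37 = 17
LHS != RHS

No, not on the curve


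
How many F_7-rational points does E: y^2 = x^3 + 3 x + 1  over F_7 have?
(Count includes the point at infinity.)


For each x in F_7, count y with y^2 = x^3 + 3 x + 1 mod 7:
  x = 0: RHS = 1, y in [1, 6]  -> 2 point(s)
  x = 2: RHS = 1, y in [1, 6]  -> 2 point(s)
  x = 3: RHS = 2, y in [3, 4]  -> 2 point(s)
  x = 4: RHS = 0, y in [0]  -> 1 point(s)
  x = 5: RHS = 1, y in [1, 6]  -> 2 point(s)
  x = 6: RHS = 4, y in [2, 5]  -> 2 point(s)
Affine points: 11. Add the point at infinity: total = 12.

#E(F_7) = 12


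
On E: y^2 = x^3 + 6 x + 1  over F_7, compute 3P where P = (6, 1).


k = 3 = 11_2 (binary, LSB first: 11)
Double-and-add from P = (6, 1):
  bit 0 = 1: acc = O + (6, 1) = (6, 1)
  bit 1 = 1: acc = (6, 1) + (3, 2) = (2, 0)

3P = (2, 0)


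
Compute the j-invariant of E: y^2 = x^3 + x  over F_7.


Delta = -16(4 a^3 + 27 b^2) mod 7 = 6
-1728 * (4 a)^3 = -1728 * (4*1)^3 mod 7 = 1
j = 1 * 6^(-1) mod 7 = 6

j = 6 (mod 7)


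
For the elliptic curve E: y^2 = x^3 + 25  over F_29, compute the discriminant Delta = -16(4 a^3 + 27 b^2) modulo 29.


4 a^3 + 27 b^2 = 4*0^3 + 27*25^2 = 0 + 16875 = 16875
Delta = -16 * (16875) = -270000
Delta mod 29 = 19

Delta = 19 (mod 29)


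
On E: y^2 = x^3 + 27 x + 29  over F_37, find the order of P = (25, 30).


Compute successive multiples of P until we hit O:
  1P = (25, 30)
  2P = (31, 24)
  3P = (19, 1)
  4P = (3, 27)
  5P = (12, 34)
  6P = (36, 36)
  7P = (24, 21)
  8P = (32, 18)
  ... (continuing to 30P)
  30P = O

ord(P) = 30


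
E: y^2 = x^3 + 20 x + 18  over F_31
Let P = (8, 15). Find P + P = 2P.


Doubling: s = (3 x1^2 + a) / (2 y1)
s = (3*8^2 + 20) / (2*15) mod 31 = 5
x3 = s^2 - 2 x1 mod 31 = 5^2 - 2*8 = 9
y3 = s (x1 - x3) - y1 mod 31 = 5 * (8 - 9) - 15 = 11

2P = (9, 11)


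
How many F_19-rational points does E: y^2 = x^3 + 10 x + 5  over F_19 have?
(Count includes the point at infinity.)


For each x in F_19, count y with y^2 = x^3 + 10 x + 5 mod 19:
  x = 0: RHS = 5, y in [9, 10]  -> 2 point(s)
  x = 1: RHS = 16, y in [4, 15]  -> 2 point(s)
  x = 3: RHS = 5, y in [9, 10]  -> 2 point(s)
  x = 5: RHS = 9, y in [3, 16]  -> 2 point(s)
  x = 7: RHS = 0, y in [0]  -> 1 point(s)
  x = 9: RHS = 7, y in [8, 11]  -> 2 point(s)
  x = 14: RHS = 1, y in [1, 18]  -> 2 point(s)
  x = 16: RHS = 5, y in [9, 10]  -> 2 point(s)
Affine points: 15. Add the point at infinity: total = 16.

#E(F_19) = 16


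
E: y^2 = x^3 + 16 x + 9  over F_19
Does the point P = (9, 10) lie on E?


Check whether y^2 = x^3 + 16 x + 9 (mod 19) for (x, y) = (9, 10).
LHS: y^2 = 10^2 mod 19 = 5
RHS: x^3 + 16 x + 9 = 9^3 + 16*9 + 9 mod 19 = 8
LHS != RHS

No, not on the curve


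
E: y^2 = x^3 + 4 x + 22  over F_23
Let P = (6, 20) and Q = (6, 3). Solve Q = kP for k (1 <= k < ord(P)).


Enumerate multiples of P until we hit Q = (6, 3):
  1P = (6, 20)
  2P = (17, 9)
  3P = (1, 21)
  4P = (5, 12)
  5P = (7, 18)
  6P = (14, 19)
  7P = (12, 21)
  8P = (21, 12)
  9P = (20, 12)
  10P = (10, 2)
  11P = (10, 21)
  12P = (20, 11)
  13P = (21, 11)
  14P = (12, 2)
  15P = (14, 4)
  16P = (7, 5)
  17P = (5, 11)
  18P = (1, 2)
  19P = (17, 14)
  20P = (6, 3)
Match found at i = 20.

k = 20


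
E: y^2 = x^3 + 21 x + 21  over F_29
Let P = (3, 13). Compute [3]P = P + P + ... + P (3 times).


k = 3 = 11_2 (binary, LSB first: 11)
Double-and-add from P = (3, 13):
  bit 0 = 1: acc = O + (3, 13) = (3, 13)
  bit 1 = 1: acc = (3, 13) + (18, 24) = (28, 17)

3P = (28, 17)


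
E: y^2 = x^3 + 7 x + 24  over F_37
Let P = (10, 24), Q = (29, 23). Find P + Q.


P != Q, so use the chord formula.
s = (y2 - y1) / (x2 - x1) = (36) / (19) mod 37 = 35
x3 = s^2 - x1 - x2 mod 37 = 35^2 - 10 - 29 = 2
y3 = s (x1 - x3) - y1 mod 37 = 35 * (10 - 2) - 24 = 34

P + Q = (2, 34)


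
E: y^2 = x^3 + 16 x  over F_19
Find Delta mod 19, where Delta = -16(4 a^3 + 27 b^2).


4 a^3 + 27 b^2 = 4*16^3 + 27*0^2 = 16384 + 0 = 16384
Delta = -16 * (16384) = -262144
Delta mod 19 = 18

Delta = 18 (mod 19)


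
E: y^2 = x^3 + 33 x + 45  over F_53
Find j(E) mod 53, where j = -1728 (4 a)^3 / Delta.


Delta = -16(4 a^3 + 27 b^2) mod 53 = 38
-1728 * (4 a)^3 = -1728 * (4*33)^3 mod 53 = 4
j = 4 * 38^(-1) mod 53 = 28

j = 28 (mod 53)


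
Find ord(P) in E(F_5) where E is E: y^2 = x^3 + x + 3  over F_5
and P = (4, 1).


Compute successive multiples of P until we hit O:
  1P = (4, 1)
  2P = (1, 0)
  3P = (4, 4)
  4P = O

ord(P) = 4


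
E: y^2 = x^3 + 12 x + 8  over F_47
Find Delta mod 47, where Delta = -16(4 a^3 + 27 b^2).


4 a^3 + 27 b^2 = 4*12^3 + 27*8^2 = 6912 + 1728 = 8640
Delta = -16 * (8640) = -138240
Delta mod 47 = 34

Delta = 34 (mod 47)


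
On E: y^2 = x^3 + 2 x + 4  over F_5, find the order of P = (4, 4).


Compute successive multiples of P until we hit O:
  1P = (4, 4)
  2P = (2, 1)
  3P = (0, 2)
  4P = (0, 3)
  5P = (2, 4)
  6P = (4, 1)
  7P = O

ord(P) = 7


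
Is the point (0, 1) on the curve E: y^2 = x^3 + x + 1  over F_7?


Check whether y^2 = x^3 + 1 x + 1 (mod 7) for (x, y) = (0, 1).
LHS: y^2 = 1^2 mod 7 = 1
RHS: x^3 + 1 x + 1 = 0^3 + 1*0 + 1 mod 7 = 1
LHS = RHS

Yes, on the curve


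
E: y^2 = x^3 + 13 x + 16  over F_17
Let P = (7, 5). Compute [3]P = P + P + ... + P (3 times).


k = 3 = 11_2 (binary, LSB first: 11)
Double-and-add from P = (7, 5):
  bit 0 = 1: acc = O + (7, 5) = (7, 5)
  bit 1 = 1: acc = (7, 5) + (4, 9) = (4, 8)

3P = (4, 8)


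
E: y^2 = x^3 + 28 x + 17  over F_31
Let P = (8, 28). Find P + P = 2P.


Doubling: s = (3 x1^2 + a) / (2 y1)
s = (3*8^2 + 28) / (2*28) mod 31 = 15
x3 = s^2 - 2 x1 mod 31 = 15^2 - 2*8 = 23
y3 = s (x1 - x3) - y1 mod 31 = 15 * (8 - 23) - 28 = 26

2P = (23, 26)


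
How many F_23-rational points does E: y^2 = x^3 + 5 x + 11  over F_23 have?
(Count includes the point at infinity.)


For each x in F_23, count y with y^2 = x^3 + 5 x + 11 mod 23:
  x = 2: RHS = 6, y in [11, 12]  -> 2 point(s)
  x = 4: RHS = 3, y in [7, 16]  -> 2 point(s)
  x = 5: RHS = 0, y in [0]  -> 1 point(s)
  x = 6: RHS = 4, y in [2, 21]  -> 2 point(s)
  x = 9: RHS = 3, y in [7, 16]  -> 2 point(s)
  x = 10: RHS = 3, y in [7, 16]  -> 2 point(s)
  x = 16: RHS = 1, y in [1, 22]  -> 2 point(s)
  x = 17: RHS = 18, y in [8, 15]  -> 2 point(s)
  x = 21: RHS = 16, y in [4, 19]  -> 2 point(s)
Affine points: 17. Add the point at infinity: total = 18.

#E(F_23) = 18


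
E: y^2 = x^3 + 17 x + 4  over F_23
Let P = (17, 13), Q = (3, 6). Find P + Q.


P != Q, so use the chord formula.
s = (y2 - y1) / (x2 - x1) = (16) / (9) mod 23 = 12
x3 = s^2 - x1 - x2 mod 23 = 12^2 - 17 - 3 = 9
y3 = s (x1 - x3) - y1 mod 23 = 12 * (17 - 9) - 13 = 14

P + Q = (9, 14)


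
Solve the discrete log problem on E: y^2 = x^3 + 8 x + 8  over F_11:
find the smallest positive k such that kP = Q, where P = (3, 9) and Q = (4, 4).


Enumerate multiples of P until we hit Q = (4, 4):
  1P = (3, 9)
  2P = (8, 10)
  3P = (4, 4)
Match found at i = 3.

k = 3


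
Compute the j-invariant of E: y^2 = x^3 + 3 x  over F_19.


Delta = -16(4 a^3 + 27 b^2) mod 19 = 1
-1728 * (4 a)^3 = -1728 * (4*3)^3 mod 19 = 18
j = 18 * 1^(-1) mod 19 = 18

j = 18 (mod 19)


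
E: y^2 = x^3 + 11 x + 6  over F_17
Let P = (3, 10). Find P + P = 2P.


Doubling: s = (3 x1^2 + a) / (2 y1)
s = (3*3^2 + 11) / (2*10) mod 17 = 7
x3 = s^2 - 2 x1 mod 17 = 7^2 - 2*3 = 9
y3 = s (x1 - x3) - y1 mod 17 = 7 * (3 - 9) - 10 = 16

2P = (9, 16)


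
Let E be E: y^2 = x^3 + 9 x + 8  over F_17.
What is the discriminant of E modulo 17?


4 a^3 + 27 b^2 = 4*9^3 + 27*8^2 = 2916 + 1728 = 4644
Delta = -16 * (4644) = -74304
Delta mod 17 = 3

Delta = 3 (mod 17)


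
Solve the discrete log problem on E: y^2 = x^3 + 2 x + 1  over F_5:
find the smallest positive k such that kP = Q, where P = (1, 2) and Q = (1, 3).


Enumerate multiples of P until we hit Q = (1, 3):
  1P = (1, 2)
  2P = (3, 3)
  3P = (0, 1)
  4P = (0, 4)
  5P = (3, 2)
  6P = (1, 3)
Match found at i = 6.

k = 6


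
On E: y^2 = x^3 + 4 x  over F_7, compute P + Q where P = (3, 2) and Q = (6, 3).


P != Q, so use the chord formula.
s = (y2 - y1) / (x2 - x1) = (1) / (3) mod 7 = 5
x3 = s^2 - x1 - x2 mod 7 = 5^2 - 3 - 6 = 2
y3 = s (x1 - x3) - y1 mod 7 = 5 * (3 - 2) - 2 = 3

P + Q = (2, 3)


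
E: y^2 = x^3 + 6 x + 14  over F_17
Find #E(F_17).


For each x in F_17, count y with y^2 = x^3 + 6 x + 14 mod 17:
  x = 1: RHS = 4, y in [2, 15]  -> 2 point(s)
  x = 2: RHS = 0, y in [0]  -> 1 point(s)
  x = 3: RHS = 8, y in [5, 12]  -> 2 point(s)
  x = 4: RHS = 0, y in [0]  -> 1 point(s)
  x = 5: RHS = 16, y in [4, 13]  -> 2 point(s)
  x = 7: RHS = 8, y in [5, 12]  -> 2 point(s)
  x = 8: RHS = 13, y in [8, 9]  -> 2 point(s)
  x = 9: RHS = 15, y in [7, 10]  -> 2 point(s)
  x = 11: RHS = 0, y in [0]  -> 1 point(s)
Affine points: 15. Add the point at infinity: total = 16.

#E(F_17) = 16


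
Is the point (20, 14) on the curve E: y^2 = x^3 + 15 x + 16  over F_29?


Check whether y^2 = x^3 + 15 x + 16 (mod 29) for (x, y) = (20, 14).
LHS: y^2 = 14^2 mod 29 = 22
RHS: x^3 + 15 x + 16 = 20^3 + 15*20 + 16 mod 29 = 22
LHS = RHS

Yes, on the curve


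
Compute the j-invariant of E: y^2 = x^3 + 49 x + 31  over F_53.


Delta = -16(4 a^3 + 27 b^2) mod 53 = 12
-1728 * (4 a)^3 = -1728 * (4*49)^3 mod 53 = 3
j = 3 * 12^(-1) mod 53 = 40

j = 40 (mod 53)


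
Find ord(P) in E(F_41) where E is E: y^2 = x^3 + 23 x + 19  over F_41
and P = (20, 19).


Compute successive multiples of P until we hit O:
  1P = (20, 19)
  2P = (11, 2)
  3P = (8, 31)
  4P = (14, 16)
  5P = (38, 13)
  6P = (15, 34)
  7P = (15, 7)
  8P = (38, 28)
  ... (continuing to 13P)
  13P = O

ord(P) = 13


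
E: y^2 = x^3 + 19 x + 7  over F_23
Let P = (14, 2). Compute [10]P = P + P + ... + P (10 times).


k = 10 = 1010_2 (binary, LSB first: 0101)
Double-and-add from P = (14, 2):
  bit 0 = 0: acc unchanged = O
  bit 1 = 1: acc = O + (13, 6) = (13, 6)
  bit 2 = 0: acc unchanged = (13, 6)
  bit 3 = 1: acc = (13, 6) + (11, 11) = (11, 12)

10P = (11, 12)


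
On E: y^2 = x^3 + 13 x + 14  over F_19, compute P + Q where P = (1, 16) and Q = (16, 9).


P != Q, so use the chord formula.
s = (y2 - y1) / (x2 - x1) = (12) / (15) mod 19 = 16
x3 = s^2 - x1 - x2 mod 19 = 16^2 - 1 - 16 = 11
y3 = s (x1 - x3) - y1 mod 19 = 16 * (1 - 11) - 16 = 14

P + Q = (11, 14)


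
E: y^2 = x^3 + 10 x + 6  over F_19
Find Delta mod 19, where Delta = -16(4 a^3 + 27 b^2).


4 a^3 + 27 b^2 = 4*10^3 + 27*6^2 = 4000 + 972 = 4972
Delta = -16 * (4972) = -79552
Delta mod 19 = 1

Delta = 1 (mod 19)


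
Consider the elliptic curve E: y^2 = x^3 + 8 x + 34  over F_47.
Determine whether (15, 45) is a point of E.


Check whether y^2 = x^3 + 8 x + 34 (mod 47) for (x, y) = (15, 45).
LHS: y^2 = 45^2 mod 47 = 4
RHS: x^3 + 8 x + 34 = 15^3 + 8*15 + 34 mod 47 = 4
LHS = RHS

Yes, on the curve


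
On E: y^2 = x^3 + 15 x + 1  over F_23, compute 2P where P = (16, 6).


Doubling: s = (3 x1^2 + a) / (2 y1)
s = (3*16^2 + 15) / (2*6) mod 23 = 2
x3 = s^2 - 2 x1 mod 23 = 2^2 - 2*16 = 18
y3 = s (x1 - x3) - y1 mod 23 = 2 * (16 - 18) - 6 = 13

2P = (18, 13)


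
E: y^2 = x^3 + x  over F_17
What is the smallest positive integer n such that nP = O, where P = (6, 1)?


Compute successive multiples of P until we hit O:
  1P = (6, 1)
  2P = (13, 0)
  3P = (6, 16)
  4P = O

ord(P) = 4


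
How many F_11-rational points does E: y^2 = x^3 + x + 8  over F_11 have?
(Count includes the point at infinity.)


For each x in F_11, count y with y^2 = x^3 + 1 x + 8 mod 11:
  x = 3: RHS = 5, y in [4, 7]  -> 2 point(s)
  x = 8: RHS = 0, y in [0]  -> 1 point(s)
  x = 9: RHS = 9, y in [3, 8]  -> 2 point(s)
Affine points: 5. Add the point at infinity: total = 6.

#E(F_11) = 6


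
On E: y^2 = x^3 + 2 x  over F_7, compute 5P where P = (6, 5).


k = 5 = 101_2 (binary, LSB first: 101)
Double-and-add from P = (6, 5):
  bit 0 = 1: acc = O + (6, 5) = (6, 5)
  bit 1 = 0: acc unchanged = (6, 5)
  bit 2 = 1: acc = (6, 5) + (0, 0) = (5, 4)

5P = (5, 4)


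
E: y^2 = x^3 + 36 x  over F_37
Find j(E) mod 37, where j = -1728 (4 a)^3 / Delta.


Delta = -16(4 a^3 + 27 b^2) mod 37 = 27
-1728 * (4 a)^3 = -1728 * (4*36)^3 mod 37 = 36
j = 36 * 27^(-1) mod 37 = 26

j = 26 (mod 37)


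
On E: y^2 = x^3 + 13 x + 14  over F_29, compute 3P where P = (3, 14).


k = 3 = 11_2 (binary, LSB first: 11)
Double-and-add from P = (3, 14):
  bit 0 = 1: acc = O + (3, 14) = (3, 14)
  bit 1 = 1: acc = (3, 14) + (28, 0) = (3, 15)

3P = (3, 15)


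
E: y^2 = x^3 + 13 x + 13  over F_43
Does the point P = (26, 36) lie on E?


Check whether y^2 = x^3 + 13 x + 13 (mod 43) for (x, y) = (26, 36).
LHS: y^2 = 36^2 mod 43 = 6
RHS: x^3 + 13 x + 13 = 26^3 + 13*26 + 13 mod 43 = 39
LHS != RHS

No, not on the curve


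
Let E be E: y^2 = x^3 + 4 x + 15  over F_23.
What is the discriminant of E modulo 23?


4 a^3 + 27 b^2 = 4*4^3 + 27*15^2 = 256 + 6075 = 6331
Delta = -16 * (6331) = -101296
Delta mod 23 = 19

Delta = 19 (mod 23)


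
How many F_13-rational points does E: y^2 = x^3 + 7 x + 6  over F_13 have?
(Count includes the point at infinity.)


For each x in F_13, count y with y^2 = x^3 + 7 x + 6 mod 13:
  x = 1: RHS = 1, y in [1, 12]  -> 2 point(s)
  x = 5: RHS = 10, y in [6, 7]  -> 2 point(s)
  x = 6: RHS = 4, y in [2, 11]  -> 2 point(s)
  x = 10: RHS = 10, y in [6, 7]  -> 2 point(s)
  x = 11: RHS = 10, y in [6, 7]  -> 2 point(s)
Affine points: 10. Add the point at infinity: total = 11.

#E(F_13) = 11


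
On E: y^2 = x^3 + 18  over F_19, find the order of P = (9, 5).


Compute successive multiples of P until we hit O:
  1P = (9, 5)
  2P = (8, 6)
  3P = (3, 8)
  4P = (12, 6)
  5P = (15, 12)
  6P = (18, 13)
  7P = (1, 0)
  8P = (18, 6)
  ... (continuing to 14P)
  14P = O

ord(P) = 14


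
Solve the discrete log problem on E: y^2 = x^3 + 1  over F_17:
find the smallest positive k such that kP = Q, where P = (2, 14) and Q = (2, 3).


Enumerate multiples of P until we hit Q = (2, 3):
  1P = (2, 14)
  2P = (0, 16)
  3P = (16, 0)
  4P = (0, 1)
  5P = (2, 3)
Match found at i = 5.

k = 5


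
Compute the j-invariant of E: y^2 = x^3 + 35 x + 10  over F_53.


Delta = -16(4 a^3 + 27 b^2) mod 53 = 17
-1728 * (4 a)^3 = -1728 * (4*35)^3 mod 53 = 15
j = 15 * 17^(-1) mod 53 = 4

j = 4 (mod 53)


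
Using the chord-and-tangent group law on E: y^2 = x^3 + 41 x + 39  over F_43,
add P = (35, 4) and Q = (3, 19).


P != Q, so use the chord formula.
s = (y2 - y1) / (x2 - x1) = (15) / (11) mod 43 = 17
x3 = s^2 - x1 - x2 mod 43 = 17^2 - 35 - 3 = 36
y3 = s (x1 - x3) - y1 mod 43 = 17 * (35 - 36) - 4 = 22

P + Q = (36, 22)


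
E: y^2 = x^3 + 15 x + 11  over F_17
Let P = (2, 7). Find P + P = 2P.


Doubling: s = (3 x1^2 + a) / (2 y1)
s = (3*2^2 + 15) / (2*7) mod 17 = 8
x3 = s^2 - 2 x1 mod 17 = 8^2 - 2*2 = 9
y3 = s (x1 - x3) - y1 mod 17 = 8 * (2 - 9) - 7 = 5

2P = (9, 5)


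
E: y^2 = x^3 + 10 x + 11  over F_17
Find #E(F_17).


For each x in F_17, count y with y^2 = x^3 + 10 x + 11 mod 17:
  x = 3: RHS = 0, y in [0]  -> 1 point(s)
  x = 4: RHS = 13, y in [8, 9]  -> 2 point(s)
  x = 5: RHS = 16, y in [4, 13]  -> 2 point(s)
  x = 6: RHS = 15, y in [7, 10]  -> 2 point(s)
  x = 7: RHS = 16, y in [4, 13]  -> 2 point(s)
  x = 8: RHS = 8, y in [5, 12]  -> 2 point(s)
  x = 13: RHS = 9, y in [3, 14]  -> 2 point(s)
  x = 15: RHS = 0, y in [0]  -> 1 point(s)
  x = 16: RHS = 0, y in [0]  -> 1 point(s)
Affine points: 15. Add the point at infinity: total = 16.

#E(F_17) = 16


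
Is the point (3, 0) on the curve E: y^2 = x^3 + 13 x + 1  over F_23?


Check whether y^2 = x^3 + 13 x + 1 (mod 23) for (x, y) = (3, 0).
LHS: y^2 = 0^2 mod 23 = 0
RHS: x^3 + 13 x + 1 = 3^3 + 13*3 + 1 mod 23 = 21
LHS != RHS

No, not on the curve


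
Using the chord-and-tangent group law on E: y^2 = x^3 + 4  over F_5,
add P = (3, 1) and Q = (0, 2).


P != Q, so use the chord formula.
s = (y2 - y1) / (x2 - x1) = (1) / (2) mod 5 = 3
x3 = s^2 - x1 - x2 mod 5 = 3^2 - 3 - 0 = 1
y3 = s (x1 - x3) - y1 mod 5 = 3 * (3 - 1) - 1 = 0

P + Q = (1, 0)


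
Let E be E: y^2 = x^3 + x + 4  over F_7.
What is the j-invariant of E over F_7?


Delta = -16(4 a^3 + 27 b^2) mod 7 = 3
-1728 * (4 a)^3 = -1728 * (4*1)^3 mod 7 = 1
j = 1 * 3^(-1) mod 7 = 5

j = 5 (mod 7)


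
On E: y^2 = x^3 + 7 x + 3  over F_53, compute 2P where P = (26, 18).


Doubling: s = (3 x1^2 + a) / (2 y1)
s = (3*26^2 + 7) / (2*18) mod 53 = 5
x3 = s^2 - 2 x1 mod 53 = 5^2 - 2*26 = 26
y3 = s (x1 - x3) - y1 mod 53 = 5 * (26 - 26) - 18 = 35

2P = (26, 35)


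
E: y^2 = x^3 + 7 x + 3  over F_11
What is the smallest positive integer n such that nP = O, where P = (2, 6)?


Compute successive multiples of P until we hit O:
  1P = (2, 6)
  2P = (5, 3)
  3P = (5, 8)
  4P = (2, 5)
  5P = O

ord(P) = 5


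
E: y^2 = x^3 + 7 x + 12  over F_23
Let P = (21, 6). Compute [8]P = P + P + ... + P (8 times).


k = 8 = 1000_2 (binary, LSB first: 0001)
Double-and-add from P = (21, 6):
  bit 0 = 0: acc unchanged = O
  bit 1 = 0: acc unchanged = O
  bit 2 = 0: acc unchanged = O
  bit 3 = 1: acc = O + (22, 21) = (22, 21)

8P = (22, 21)


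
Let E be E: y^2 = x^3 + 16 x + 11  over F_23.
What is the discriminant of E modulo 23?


4 a^3 + 27 b^2 = 4*16^3 + 27*11^2 = 16384 + 3267 = 19651
Delta = -16 * (19651) = -314416
Delta mod 23 = 17

Delta = 17 (mod 23)


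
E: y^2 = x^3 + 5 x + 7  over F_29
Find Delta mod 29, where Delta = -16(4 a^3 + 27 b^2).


4 a^3 + 27 b^2 = 4*5^3 + 27*7^2 = 500 + 1323 = 1823
Delta = -16 * (1823) = -29168
Delta mod 29 = 6

Delta = 6 (mod 29)


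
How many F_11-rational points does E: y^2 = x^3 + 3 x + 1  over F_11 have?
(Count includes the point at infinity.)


For each x in F_11, count y with y^2 = x^3 + 3 x + 1 mod 11:
  x = 0: RHS = 1, y in [1, 10]  -> 2 point(s)
  x = 1: RHS = 5, y in [4, 7]  -> 2 point(s)
  x = 2: RHS = 4, y in [2, 9]  -> 2 point(s)
  x = 3: RHS = 4, y in [2, 9]  -> 2 point(s)
  x = 4: RHS = 0, y in [0]  -> 1 point(s)
  x = 5: RHS = 9, y in [3, 8]  -> 2 point(s)
  x = 6: RHS = 4, y in [2, 9]  -> 2 point(s)
  x = 8: RHS = 9, y in [3, 8]  -> 2 point(s)
  x = 9: RHS = 9, y in [3, 8]  -> 2 point(s)
Affine points: 17. Add the point at infinity: total = 18.

#E(F_11) = 18


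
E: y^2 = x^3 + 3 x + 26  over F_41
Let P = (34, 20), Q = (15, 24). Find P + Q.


P != Q, so use the chord formula.
s = (y2 - y1) / (x2 - x1) = (4) / (22) mod 41 = 30
x3 = s^2 - x1 - x2 mod 41 = 30^2 - 34 - 15 = 31
y3 = s (x1 - x3) - y1 mod 41 = 30 * (34 - 31) - 20 = 29

P + Q = (31, 29)


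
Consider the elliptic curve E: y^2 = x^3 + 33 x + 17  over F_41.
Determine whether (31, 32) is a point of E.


Check whether y^2 = x^3 + 33 x + 17 (mod 41) for (x, y) = (31, 32).
LHS: y^2 = 32^2 mod 41 = 40
RHS: x^3 + 33 x + 17 = 31^3 + 33*31 + 17 mod 41 = 40
LHS = RHS

Yes, on the curve


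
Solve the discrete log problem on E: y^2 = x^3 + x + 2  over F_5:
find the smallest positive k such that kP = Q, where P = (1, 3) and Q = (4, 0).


Enumerate multiples of P until we hit Q = (4, 0):
  1P = (1, 3)
  2P = (4, 0)
Match found at i = 2.

k = 2


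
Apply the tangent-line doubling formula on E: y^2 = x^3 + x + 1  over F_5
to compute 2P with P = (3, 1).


Doubling: s = (3 x1^2 + a) / (2 y1)
s = (3*3^2 + 1) / (2*1) mod 5 = 4
x3 = s^2 - 2 x1 mod 5 = 4^2 - 2*3 = 0
y3 = s (x1 - x3) - y1 mod 5 = 4 * (3 - 0) - 1 = 1

2P = (0, 1)


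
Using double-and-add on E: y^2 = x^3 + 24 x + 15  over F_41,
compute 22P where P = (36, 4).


k = 22 = 10110_2 (binary, LSB first: 01101)
Double-and-add from P = (36, 4):
  bit 0 = 0: acc unchanged = O
  bit 1 = 1: acc = O + (19, 27) = (19, 27)
  bit 2 = 1: acc = (19, 27) + (3, 14) = (40, 20)
  bit 3 = 0: acc unchanged = (40, 20)
  bit 4 = 1: acc = (40, 20) + (29, 34) = (38, 11)

22P = (38, 11)


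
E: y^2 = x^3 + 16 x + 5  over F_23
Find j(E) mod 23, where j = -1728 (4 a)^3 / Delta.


Delta = -16(4 a^3 + 27 b^2) mod 23 = 20
-1728 * (4 a)^3 = -1728 * (4*16)^3 mod 23 = 7
j = 7 * 20^(-1) mod 23 = 13

j = 13 (mod 23)


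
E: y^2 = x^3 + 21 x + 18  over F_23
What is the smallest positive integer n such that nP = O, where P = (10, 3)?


Compute successive multiples of P until we hit O:
  1P = (10, 3)
  2P = (19, 10)
  3P = (0, 15)
  4P = (8, 13)
  5P = (7, 5)
  6P = (9, 4)
  7P = (5, 15)
  8P = (11, 4)
  ... (continuing to 23P)
  23P = O

ord(P) = 23


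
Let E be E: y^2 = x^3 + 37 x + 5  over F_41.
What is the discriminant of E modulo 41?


4 a^3 + 27 b^2 = 4*37^3 + 27*5^2 = 202612 + 675 = 203287
Delta = -16 * (203287) = -3252592
Delta mod 41 = 20

Delta = 20 (mod 41)


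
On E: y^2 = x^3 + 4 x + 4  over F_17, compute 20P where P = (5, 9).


k = 20 = 10100_2 (binary, LSB first: 00101)
Double-and-add from P = (5, 9):
  bit 0 = 0: acc unchanged = O
  bit 1 = 0: acc unchanged = O
  bit 2 = 1: acc = O + (3, 14) = (3, 14)
  bit 3 = 0: acc unchanged = (3, 14)
  bit 4 = 1: acc = (3, 14) + (4, 13) = (11, 11)

20P = (11, 11)


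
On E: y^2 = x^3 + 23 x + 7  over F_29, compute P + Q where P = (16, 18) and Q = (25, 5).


P != Q, so use the chord formula.
s = (y2 - y1) / (x2 - x1) = (16) / (9) mod 29 = 5
x3 = s^2 - x1 - x2 mod 29 = 5^2 - 16 - 25 = 13
y3 = s (x1 - x3) - y1 mod 29 = 5 * (16 - 13) - 18 = 26

P + Q = (13, 26)


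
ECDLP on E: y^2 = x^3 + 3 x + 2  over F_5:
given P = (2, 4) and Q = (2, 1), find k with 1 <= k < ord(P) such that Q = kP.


Enumerate multiples of P until we hit Q = (2, 1):
  1P = (2, 4)
  2P = (1, 1)
  3P = (1, 4)
  4P = (2, 1)
Match found at i = 4.

k = 4


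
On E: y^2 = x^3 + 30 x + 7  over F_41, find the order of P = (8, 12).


Compute successive multiples of P until we hit O:
  1P = (8, 12)
  2P = (26, 6)
  3P = (39, 12)
  4P = (35, 29)
  5P = (16, 27)
  6P = (25, 33)
  7P = (3, 40)
  8P = (22, 9)
  ... (continuing to 34P)
  34P = O

ord(P) = 34


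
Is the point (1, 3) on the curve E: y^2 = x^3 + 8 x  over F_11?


Check whether y^2 = x^3 + 8 x + 0 (mod 11) for (x, y) = (1, 3).
LHS: y^2 = 3^2 mod 11 = 9
RHS: x^3 + 8 x + 0 = 1^3 + 8*1 + 0 mod 11 = 9
LHS = RHS

Yes, on the curve


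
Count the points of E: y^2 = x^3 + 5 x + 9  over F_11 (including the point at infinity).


For each x in F_11, count y with y^2 = x^3 + 5 x + 9 mod 11:
  x = 0: RHS = 9, y in [3, 8]  -> 2 point(s)
  x = 1: RHS = 4, y in [2, 9]  -> 2 point(s)
  x = 2: RHS = 5, y in [4, 7]  -> 2 point(s)
  x = 4: RHS = 5, y in [4, 7]  -> 2 point(s)
  x = 5: RHS = 5, y in [4, 7]  -> 2 point(s)
  x = 8: RHS = 0, y in [0]  -> 1 point(s)
  x = 10: RHS = 3, y in [5, 6]  -> 2 point(s)
Affine points: 13. Add the point at infinity: total = 14.

#E(F_11) = 14


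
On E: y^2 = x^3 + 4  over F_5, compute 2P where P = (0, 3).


Doubling: s = (3 x1^2 + a) / (2 y1)
s = (3*0^2 + 0) / (2*3) mod 5 = 0
x3 = s^2 - 2 x1 mod 5 = 0^2 - 2*0 = 0
y3 = s (x1 - x3) - y1 mod 5 = 0 * (0 - 0) - 3 = 2

2P = (0, 2)


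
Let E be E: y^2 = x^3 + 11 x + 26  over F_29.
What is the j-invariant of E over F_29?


Delta = -16(4 a^3 + 27 b^2) mod 29 = 16
-1728 * (4 a)^3 = -1728 * (4*11)^3 mod 29 = 16
j = 16 * 16^(-1) mod 29 = 1

j = 1 (mod 29)


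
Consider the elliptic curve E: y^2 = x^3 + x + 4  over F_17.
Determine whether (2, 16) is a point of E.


Check whether y^2 = x^3 + 1 x + 4 (mod 17) for (x, y) = (2, 16).
LHS: y^2 = 16^2 mod 17 = 1
RHS: x^3 + 1 x + 4 = 2^3 + 1*2 + 4 mod 17 = 14
LHS != RHS

No, not on the curve


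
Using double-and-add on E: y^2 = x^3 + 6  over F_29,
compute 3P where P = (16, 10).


k = 3 = 11_2 (binary, LSB first: 11)
Double-and-add from P = (16, 10):
  bit 0 = 1: acc = O + (16, 10) = (16, 10)
  bit 1 = 1: acc = (16, 10) + (3, 2) = (3, 27)

3P = (3, 27)


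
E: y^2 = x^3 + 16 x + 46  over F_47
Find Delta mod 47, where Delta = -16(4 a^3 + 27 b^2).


4 a^3 + 27 b^2 = 4*16^3 + 27*46^2 = 16384 + 57132 = 73516
Delta = -16 * (73516) = -1176256
Delta mod 47 = 13

Delta = 13 (mod 47)


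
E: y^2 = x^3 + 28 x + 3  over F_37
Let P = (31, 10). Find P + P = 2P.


Doubling: s = (3 x1^2 + a) / (2 y1)
s = (3*31^2 + 28) / (2*10) mod 37 = 29
x3 = s^2 - 2 x1 mod 37 = 29^2 - 2*31 = 2
y3 = s (x1 - x3) - y1 mod 37 = 29 * (31 - 2) - 10 = 17

2P = (2, 17)


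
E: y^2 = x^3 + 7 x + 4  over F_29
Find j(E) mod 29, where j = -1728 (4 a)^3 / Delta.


Delta = -16(4 a^3 + 27 b^2) mod 29 = 20
-1728 * (4 a)^3 = -1728 * (4*7)^3 mod 29 = 17
j = 17 * 20^(-1) mod 29 = 11

j = 11 (mod 29)


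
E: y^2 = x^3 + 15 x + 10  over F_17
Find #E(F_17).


For each x in F_17, count y with y^2 = x^3 + 15 x + 10 mod 17:
  x = 1: RHS = 9, y in [3, 14]  -> 2 point(s)
  x = 4: RHS = 15, y in [7, 10]  -> 2 point(s)
  x = 7: RHS = 16, y in [4, 13]  -> 2 point(s)
  x = 8: RHS = 13, y in [8, 9]  -> 2 point(s)
  x = 10: RHS = 4, y in [2, 15]  -> 2 point(s)
Affine points: 10. Add the point at infinity: total = 11.

#E(F_17) = 11


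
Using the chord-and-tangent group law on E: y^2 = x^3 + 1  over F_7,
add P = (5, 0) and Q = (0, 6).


P != Q, so use the chord formula.
s = (y2 - y1) / (x2 - x1) = (6) / (2) mod 7 = 3
x3 = s^2 - x1 - x2 mod 7 = 3^2 - 5 - 0 = 4
y3 = s (x1 - x3) - y1 mod 7 = 3 * (5 - 4) - 0 = 3

P + Q = (4, 3)


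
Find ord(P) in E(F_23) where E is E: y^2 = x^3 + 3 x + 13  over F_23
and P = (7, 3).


Compute successive multiples of P until we hit O:
  1P = (7, 3)
  2P = (13, 8)
  3P = (12, 12)
  4P = (10, 10)
  5P = (14, 19)
  6P = (3, 16)
  7P = (2, 21)
  8P = (15, 12)
  ... (continuing to 26P)
  26P = O

ord(P) = 26


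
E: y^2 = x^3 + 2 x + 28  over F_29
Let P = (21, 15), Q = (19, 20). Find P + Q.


P != Q, so use the chord formula.
s = (y2 - y1) / (x2 - x1) = (5) / (27) mod 29 = 12
x3 = s^2 - x1 - x2 mod 29 = 12^2 - 21 - 19 = 17
y3 = s (x1 - x3) - y1 mod 29 = 12 * (21 - 17) - 15 = 4

P + Q = (17, 4)


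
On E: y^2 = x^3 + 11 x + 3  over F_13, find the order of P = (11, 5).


Compute successive multiples of P until we hit O:
  1P = (11, 5)
  2P = (5, 1)
  3P = (9, 5)
  4P = (6, 8)
  5P = (0, 4)
  6P = (12, 2)
  7P = (12, 11)
  8P = (0, 9)
  ... (continuing to 13P)
  13P = O

ord(P) = 13


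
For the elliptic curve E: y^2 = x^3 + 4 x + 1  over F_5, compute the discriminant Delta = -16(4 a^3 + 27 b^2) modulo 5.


4 a^3 + 27 b^2 = 4*4^3 + 27*1^2 = 256 + 27 = 283
Delta = -16 * (283) = -4528
Delta mod 5 = 2

Delta = 2 (mod 5)


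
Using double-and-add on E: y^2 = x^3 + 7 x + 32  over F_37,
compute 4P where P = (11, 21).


k = 4 = 100_2 (binary, LSB first: 001)
Double-and-add from P = (11, 21):
  bit 0 = 0: acc unchanged = O
  bit 1 = 0: acc unchanged = O
  bit 2 = 1: acc = O + (35, 11) = (35, 11)

4P = (35, 11)


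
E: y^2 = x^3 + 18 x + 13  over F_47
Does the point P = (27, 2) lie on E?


Check whether y^2 = x^3 + 18 x + 13 (mod 47) for (x, y) = (27, 2).
LHS: y^2 = 2^2 mod 47 = 4
RHS: x^3 + 18 x + 13 = 27^3 + 18*27 + 13 mod 47 = 19
LHS != RHS

No, not on the curve


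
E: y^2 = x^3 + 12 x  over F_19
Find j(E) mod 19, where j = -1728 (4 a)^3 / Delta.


Delta = -16(4 a^3 + 27 b^2) mod 19 = 7
-1728 * (4 a)^3 = -1728 * (4*12)^3 mod 19 = 12
j = 12 * 7^(-1) mod 19 = 18

j = 18 (mod 19)


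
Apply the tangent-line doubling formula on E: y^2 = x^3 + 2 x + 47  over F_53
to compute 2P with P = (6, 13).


Doubling: s = (3 x1^2 + a) / (2 y1)
s = (3*6^2 + 2) / (2*13) mod 53 = 45
x3 = s^2 - 2 x1 mod 53 = 45^2 - 2*6 = 52
y3 = s (x1 - x3) - y1 mod 53 = 45 * (6 - 52) - 13 = 37

2P = (52, 37)


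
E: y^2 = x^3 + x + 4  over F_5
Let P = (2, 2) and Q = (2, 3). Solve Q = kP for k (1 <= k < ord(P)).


Enumerate multiples of P until we hit Q = (2, 3):
  1P = (2, 2)
  2P = (0, 2)
  3P = (3, 3)
  4P = (1, 4)
  5P = (1, 1)
  6P = (3, 2)
  7P = (0, 3)
  8P = (2, 3)
Match found at i = 8.

k = 8


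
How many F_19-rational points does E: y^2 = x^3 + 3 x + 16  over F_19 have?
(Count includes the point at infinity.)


For each x in F_19, count y with y^2 = x^3 + 3 x + 16 mod 19:
  x = 0: RHS = 16, y in [4, 15]  -> 2 point(s)
  x = 1: RHS = 1, y in [1, 18]  -> 2 point(s)
  x = 2: RHS = 11, y in [7, 12]  -> 2 point(s)
  x = 4: RHS = 16, y in [4, 15]  -> 2 point(s)
  x = 5: RHS = 4, y in [2, 17]  -> 2 point(s)
  x = 7: RHS = 0, y in [0]  -> 1 point(s)
  x = 8: RHS = 1, y in [1, 18]  -> 2 point(s)
  x = 10: RHS = 1, y in [1, 18]  -> 2 point(s)
  x = 14: RHS = 9, y in [3, 16]  -> 2 point(s)
  x = 15: RHS = 16, y in [4, 15]  -> 2 point(s)
Affine points: 19. Add the point at infinity: total = 20.

#E(F_19) = 20


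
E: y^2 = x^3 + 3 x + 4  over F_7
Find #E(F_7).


For each x in F_7, count y with y^2 = x^3 + 3 x + 4 mod 7:
  x = 0: RHS = 4, y in [2, 5]  -> 2 point(s)
  x = 1: RHS = 1, y in [1, 6]  -> 2 point(s)
  x = 2: RHS = 4, y in [2, 5]  -> 2 point(s)
  x = 5: RHS = 4, y in [2, 5]  -> 2 point(s)
  x = 6: RHS = 0, y in [0]  -> 1 point(s)
Affine points: 9. Add the point at infinity: total = 10.

#E(F_7) = 10


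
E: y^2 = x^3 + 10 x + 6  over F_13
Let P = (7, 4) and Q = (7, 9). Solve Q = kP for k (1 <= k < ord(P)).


Enumerate multiples of P until we hit Q = (7, 9):
  1P = (7, 4)
  2P = (11, 2)
  3P = (5, 8)
  4P = (5, 5)
  5P = (11, 11)
  6P = (7, 9)
Match found at i = 6.

k = 6


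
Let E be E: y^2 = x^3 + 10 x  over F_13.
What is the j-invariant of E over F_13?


Delta = -16(4 a^3 + 27 b^2) mod 13 = 12
-1728 * (4 a)^3 = -1728 * (4*10)^3 mod 13 = 1
j = 1 * 12^(-1) mod 13 = 12

j = 12 (mod 13)


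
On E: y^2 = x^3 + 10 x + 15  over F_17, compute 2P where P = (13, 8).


Doubling: s = (3 x1^2 + a) / (2 y1)
s = (3*13^2 + 10) / (2*8) mod 17 = 10
x3 = s^2 - 2 x1 mod 17 = 10^2 - 2*13 = 6
y3 = s (x1 - x3) - y1 mod 17 = 10 * (13 - 6) - 8 = 11

2P = (6, 11)


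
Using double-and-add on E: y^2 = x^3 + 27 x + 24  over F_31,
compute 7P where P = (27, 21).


k = 7 = 111_2 (binary, LSB first: 111)
Double-and-add from P = (27, 21):
  bit 0 = 1: acc = O + (27, 21) = (27, 21)
  bit 1 = 1: acc = (27, 21) + (24, 22) = (18, 7)
  bit 2 = 1: acc = (18, 7) + (11, 28) = (11, 3)

7P = (11, 3)


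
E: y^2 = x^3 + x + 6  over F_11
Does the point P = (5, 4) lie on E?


Check whether y^2 = x^3 + 1 x + 6 (mod 11) for (x, y) = (5, 4).
LHS: y^2 = 4^2 mod 11 = 5
RHS: x^3 + 1 x + 6 = 5^3 + 1*5 + 6 mod 11 = 4
LHS != RHS

No, not on the curve


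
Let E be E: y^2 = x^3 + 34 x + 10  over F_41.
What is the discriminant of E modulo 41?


4 a^3 + 27 b^2 = 4*34^3 + 27*10^2 = 157216 + 2700 = 159916
Delta = -16 * (159916) = -2558656
Delta mod 41 = 31

Delta = 31 (mod 41)


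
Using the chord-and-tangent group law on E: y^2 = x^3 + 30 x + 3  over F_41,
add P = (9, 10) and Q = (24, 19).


P != Q, so use the chord formula.
s = (y2 - y1) / (x2 - x1) = (9) / (15) mod 41 = 17
x3 = s^2 - x1 - x2 mod 41 = 17^2 - 9 - 24 = 10
y3 = s (x1 - x3) - y1 mod 41 = 17 * (9 - 10) - 10 = 14

P + Q = (10, 14)


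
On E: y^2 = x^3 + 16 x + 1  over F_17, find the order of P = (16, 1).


Compute successive multiples of P until we hit O:
  1P = (16, 1)
  2P = (3, 12)
  3P = (13, 3)
  4P = (13, 14)
  5P = (3, 5)
  6P = (16, 16)
  7P = O

ord(P) = 7


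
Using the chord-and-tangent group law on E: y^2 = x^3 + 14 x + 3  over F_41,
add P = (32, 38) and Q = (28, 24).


P != Q, so use the chord formula.
s = (y2 - y1) / (x2 - x1) = (27) / (37) mod 41 = 24
x3 = s^2 - x1 - x2 mod 41 = 24^2 - 32 - 28 = 24
y3 = s (x1 - x3) - y1 mod 41 = 24 * (32 - 24) - 38 = 31

P + Q = (24, 31)


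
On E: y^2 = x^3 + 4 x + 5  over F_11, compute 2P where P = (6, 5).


k = 2 = 10_2 (binary, LSB first: 01)
Double-and-add from P = (6, 5):
  bit 0 = 0: acc unchanged = O
  bit 1 = 1: acc = O + (3, 0) = (3, 0)

2P = (3, 0)


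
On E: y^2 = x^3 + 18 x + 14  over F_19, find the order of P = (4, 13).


Compute successive multiples of P until we hit O:
  1P = (4, 13)
  2P = (8, 9)
  3P = (8, 10)
  4P = (4, 6)
  5P = O

ord(P) = 5


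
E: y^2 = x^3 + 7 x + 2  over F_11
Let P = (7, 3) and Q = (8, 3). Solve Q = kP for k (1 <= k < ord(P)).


Enumerate multiples of P until we hit Q = (8, 3):
  1P = (7, 3)
  2P = (8, 8)
  3P = (10, 4)
  4P = (10, 7)
  5P = (8, 3)
Match found at i = 5.

k = 5


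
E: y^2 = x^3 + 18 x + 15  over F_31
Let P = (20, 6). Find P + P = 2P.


Doubling: s = (3 x1^2 + a) / (2 y1)
s = (3*20^2 + 18) / (2*6) mod 31 = 24
x3 = s^2 - 2 x1 mod 31 = 24^2 - 2*20 = 9
y3 = s (x1 - x3) - y1 mod 31 = 24 * (20 - 9) - 6 = 10

2P = (9, 10)


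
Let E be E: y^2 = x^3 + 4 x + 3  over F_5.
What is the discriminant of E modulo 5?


4 a^3 + 27 b^2 = 4*4^3 + 27*3^2 = 256 + 243 = 499
Delta = -16 * (499) = -7984
Delta mod 5 = 1

Delta = 1 (mod 5)


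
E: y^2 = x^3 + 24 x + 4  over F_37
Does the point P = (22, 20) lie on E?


Check whether y^2 = x^3 + 24 x + 4 (mod 37) for (x, y) = (22, 20).
LHS: y^2 = 20^2 mod 37 = 30
RHS: x^3 + 24 x + 4 = 22^3 + 24*22 + 4 mod 37 = 6
LHS != RHS

No, not on the curve


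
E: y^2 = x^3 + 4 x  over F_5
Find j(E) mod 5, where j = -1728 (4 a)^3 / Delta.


Delta = -16(4 a^3 + 27 b^2) mod 5 = 4
-1728 * (4 a)^3 = -1728 * (4*4)^3 mod 5 = 2
j = 2 * 4^(-1) mod 5 = 3

j = 3 (mod 5)


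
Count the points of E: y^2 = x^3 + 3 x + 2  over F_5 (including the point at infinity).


For each x in F_5, count y with y^2 = x^3 + 3 x + 2 mod 5:
  x = 1: RHS = 1, y in [1, 4]  -> 2 point(s)
  x = 2: RHS = 1, y in [1, 4]  -> 2 point(s)
Affine points: 4. Add the point at infinity: total = 5.

#E(F_5) = 5


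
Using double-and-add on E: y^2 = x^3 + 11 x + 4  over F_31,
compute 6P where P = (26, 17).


k = 6 = 110_2 (binary, LSB first: 011)
Double-and-add from P = (26, 17):
  bit 0 = 0: acc unchanged = O
  bit 1 = 1: acc = O + (12, 2) = (12, 2)
  bit 2 = 1: acc = (12, 2) + (14, 9) = (25, 30)

6P = (25, 30)


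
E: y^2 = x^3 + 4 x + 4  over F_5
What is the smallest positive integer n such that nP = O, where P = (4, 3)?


Compute successive multiples of P until we hit O:
  1P = (4, 3)
  2P = (1, 3)
  3P = (0, 2)
  4P = (2, 0)
  5P = (0, 3)
  6P = (1, 2)
  7P = (4, 2)
  8P = O

ord(P) = 8


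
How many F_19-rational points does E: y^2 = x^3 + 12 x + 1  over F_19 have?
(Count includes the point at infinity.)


For each x in F_19, count y with y^2 = x^3 + 12 x + 1 mod 19:
  x = 0: RHS = 1, y in [1, 18]  -> 2 point(s)
  x = 3: RHS = 7, y in [8, 11]  -> 2 point(s)
  x = 6: RHS = 4, y in [2, 17]  -> 2 point(s)
  x = 8: RHS = 1, y in [1, 18]  -> 2 point(s)
  x = 10: RHS = 0, y in [0]  -> 1 point(s)
  x = 11: RHS = 1, y in [1, 18]  -> 2 point(s)
  x = 12: RHS = 11, y in [7, 12]  -> 2 point(s)
  x = 13: RHS = 17, y in [6, 13]  -> 2 point(s)
  x = 14: RHS = 6, y in [5, 14]  -> 2 point(s)
  x = 17: RHS = 7, y in [8, 11]  -> 2 point(s)
  x = 18: RHS = 7, y in [8, 11]  -> 2 point(s)
Affine points: 21. Add the point at infinity: total = 22.

#E(F_19) = 22


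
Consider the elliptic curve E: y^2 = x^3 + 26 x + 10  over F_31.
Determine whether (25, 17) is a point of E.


Check whether y^2 = x^3 + 26 x + 10 (mod 31) for (x, y) = (25, 17).
LHS: y^2 = 17^2 mod 31 = 10
RHS: x^3 + 26 x + 10 = 25^3 + 26*25 + 10 mod 31 = 10
LHS = RHS

Yes, on the curve


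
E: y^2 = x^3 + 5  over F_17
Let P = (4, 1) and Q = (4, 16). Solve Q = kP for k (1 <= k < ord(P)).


Enumerate multiples of P until we hit Q = (4, 16):
  1P = (4, 1)
  2P = (7, 12)
  3P = (10, 11)
  4P = (2, 8)
  5P = (2, 9)
  6P = (10, 6)
  7P = (7, 5)
  8P = (4, 16)
Match found at i = 8.

k = 8


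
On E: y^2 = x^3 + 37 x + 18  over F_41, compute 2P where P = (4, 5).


Doubling: s = (3 x1^2 + a) / (2 y1)
s = (3*4^2 + 37) / (2*5) mod 41 = 29
x3 = s^2 - 2 x1 mod 41 = 29^2 - 2*4 = 13
y3 = s (x1 - x3) - y1 mod 41 = 29 * (4 - 13) - 5 = 21

2P = (13, 21)


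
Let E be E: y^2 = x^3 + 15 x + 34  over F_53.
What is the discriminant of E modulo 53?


4 a^3 + 27 b^2 = 4*15^3 + 27*34^2 = 13500 + 31212 = 44712
Delta = -16 * (44712) = -715392
Delta mod 53 = 2

Delta = 2 (mod 53)


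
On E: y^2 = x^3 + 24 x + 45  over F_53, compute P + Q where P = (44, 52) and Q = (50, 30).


P != Q, so use the chord formula.
s = (y2 - y1) / (x2 - x1) = (31) / (6) mod 53 = 14
x3 = s^2 - x1 - x2 mod 53 = 14^2 - 44 - 50 = 49
y3 = s (x1 - x3) - y1 mod 53 = 14 * (44 - 49) - 52 = 37

P + Q = (49, 37)
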